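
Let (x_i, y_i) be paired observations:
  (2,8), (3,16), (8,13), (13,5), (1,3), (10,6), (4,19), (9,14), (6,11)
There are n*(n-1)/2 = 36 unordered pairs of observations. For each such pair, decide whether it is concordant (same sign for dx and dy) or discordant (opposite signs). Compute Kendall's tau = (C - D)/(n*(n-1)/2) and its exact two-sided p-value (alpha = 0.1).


Step 1: Enumerate the 36 unordered pairs (i,j) with i<j and classify each by sign(x_j-x_i) * sign(y_j-y_i).
  (1,2):dx=+1,dy=+8->C; (1,3):dx=+6,dy=+5->C; (1,4):dx=+11,dy=-3->D; (1,5):dx=-1,dy=-5->C
  (1,6):dx=+8,dy=-2->D; (1,7):dx=+2,dy=+11->C; (1,8):dx=+7,dy=+6->C; (1,9):dx=+4,dy=+3->C
  (2,3):dx=+5,dy=-3->D; (2,4):dx=+10,dy=-11->D; (2,5):dx=-2,dy=-13->C; (2,6):dx=+7,dy=-10->D
  (2,7):dx=+1,dy=+3->C; (2,8):dx=+6,dy=-2->D; (2,9):dx=+3,dy=-5->D; (3,4):dx=+5,dy=-8->D
  (3,5):dx=-7,dy=-10->C; (3,6):dx=+2,dy=-7->D; (3,7):dx=-4,dy=+6->D; (3,8):dx=+1,dy=+1->C
  (3,9):dx=-2,dy=-2->C; (4,5):dx=-12,dy=-2->C; (4,6):dx=-3,dy=+1->D; (4,7):dx=-9,dy=+14->D
  (4,8):dx=-4,dy=+9->D; (4,9):dx=-7,dy=+6->D; (5,6):dx=+9,dy=+3->C; (5,7):dx=+3,dy=+16->C
  (5,8):dx=+8,dy=+11->C; (5,9):dx=+5,dy=+8->C; (6,7):dx=-6,dy=+13->D; (6,8):dx=-1,dy=+8->D
  (6,9):dx=-4,dy=+5->D; (7,8):dx=+5,dy=-5->D; (7,9):dx=+2,dy=-8->D; (8,9):dx=-3,dy=-3->C
Step 2: C = 17, D = 19, total pairs = 36.
Step 3: tau = (C - D)/(n(n-1)/2) = (17 - 19)/36 = -0.055556.
Step 4: Exact two-sided p-value (enumerate n! = 362880 permutations of y under H0): p = 0.919455.
Step 5: alpha = 0.1. fail to reject H0.

tau_b = -0.0556 (C=17, D=19), p = 0.919455, fail to reject H0.


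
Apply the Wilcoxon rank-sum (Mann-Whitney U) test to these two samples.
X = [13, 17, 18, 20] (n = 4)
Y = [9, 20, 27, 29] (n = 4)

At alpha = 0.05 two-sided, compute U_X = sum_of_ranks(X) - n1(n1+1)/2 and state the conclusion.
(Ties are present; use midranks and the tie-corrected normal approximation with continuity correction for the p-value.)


Step 1: Combine and sort all 8 observations; assign midranks.
sorted (value, group): (9,Y), (13,X), (17,X), (18,X), (20,X), (20,Y), (27,Y), (29,Y)
ranks: 9->1, 13->2, 17->3, 18->4, 20->5.5, 20->5.5, 27->7, 29->8
Step 2: Rank sum for X: R1 = 2 + 3 + 4 + 5.5 = 14.5.
Step 3: U_X = R1 - n1(n1+1)/2 = 14.5 - 4*5/2 = 14.5 - 10 = 4.5.
       U_Y = n1*n2 - U_X = 16 - 4.5 = 11.5.
Step 4: Ties are present, so use the tie-corrected normal approximation (with continuity correction) for the p-value.
Step 5: p-value = 0.383630; compare to alpha = 0.05. fail to reject H0.

U_X = 4.5, p = 0.383630, fail to reject H0 at alpha = 0.05.


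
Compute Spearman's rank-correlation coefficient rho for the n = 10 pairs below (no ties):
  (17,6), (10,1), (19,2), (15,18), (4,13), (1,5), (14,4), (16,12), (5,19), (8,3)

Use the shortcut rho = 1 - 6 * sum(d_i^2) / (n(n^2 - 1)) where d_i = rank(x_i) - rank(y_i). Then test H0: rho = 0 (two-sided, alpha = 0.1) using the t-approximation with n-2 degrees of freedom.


Step 1: Rank x and y separately (midranks; no ties here).
rank(x): 17->9, 10->5, 19->10, 15->7, 4->2, 1->1, 14->6, 16->8, 5->3, 8->4
rank(y): 6->6, 1->1, 2->2, 18->9, 13->8, 5->5, 4->4, 12->7, 19->10, 3->3
Step 2: d_i = R_x(i) - R_y(i); compute d_i^2.
  (9-6)^2=9, (5-1)^2=16, (10-2)^2=64, (7-9)^2=4, (2-8)^2=36, (1-5)^2=16, (6-4)^2=4, (8-7)^2=1, (3-10)^2=49, (4-3)^2=1
sum(d^2) = 200.
Step 3: rho = 1 - 6*200 / (10*(10^2 - 1)) = 1 - 1200/990 = -0.212121.
Step 4: Under H0, t = rho * sqrt((n-2)/(1-rho^2)) = -0.6139 ~ t(8).
Step 5: Two-sided p-value from the t-distribution with 8 df = 0.556306.
Step 6: alpha = 0.1. fail to reject H0.

rho = -0.2121, p = 0.556306, fail to reject H0 at alpha = 0.1.


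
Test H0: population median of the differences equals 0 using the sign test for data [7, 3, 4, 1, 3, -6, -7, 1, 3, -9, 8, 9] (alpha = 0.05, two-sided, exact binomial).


Step 1: Discard zero differences. Original n = 12; n_eff = number of nonzero differences = 12.
Nonzero differences (with sign): +7, +3, +4, +1, +3, -6, -7, +1, +3, -9, +8, +9
Step 2: Count signs: positive = 9, negative = 3.
Step 3: Under H0: P(positive) = 0.5, so the number of positives S ~ Bin(12, 0.5).
Step 4: Two-sided exact p-value = sum of Bin(12,0.5) probabilities at or below the observed probability = 0.145996.
Step 5: alpha = 0.05. fail to reject H0.

n_eff = 12, pos = 9, neg = 3, p = 0.145996, fail to reject H0.


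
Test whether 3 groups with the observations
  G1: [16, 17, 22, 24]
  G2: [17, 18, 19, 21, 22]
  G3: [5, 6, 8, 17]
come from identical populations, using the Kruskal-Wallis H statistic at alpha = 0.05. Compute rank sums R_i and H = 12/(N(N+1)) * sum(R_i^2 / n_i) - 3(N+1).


Step 1: Combine all N = 13 observations and assign midranks.
sorted (value, group, rank): (5,G3,1), (6,G3,2), (8,G3,3), (16,G1,4), (17,G1,6), (17,G2,6), (17,G3,6), (18,G2,8), (19,G2,9), (21,G2,10), (22,G1,11.5), (22,G2,11.5), (24,G1,13)
Step 2: Sum ranks within each group.
R_1 = 34.5 (n_1 = 4)
R_2 = 44.5 (n_2 = 5)
R_3 = 12 (n_3 = 4)
Step 3: H = 12/(N(N+1)) * sum(R_i^2/n_i) - 3(N+1)
     = 12/(13*14) * (34.5^2/4 + 44.5^2/5 + 12^2/4) - 3*14
     = 0.065934 * 729.612 - 42
     = 6.106319.
Step 4: Ties present; correction factor C = 1 - 30/(13^3 - 13) = 0.986264. Corrected H = 6.106319 / 0.986264 = 6.191365.
Step 5: Under H0, H ~ chi^2(2); p-value = 0.045244.
Step 6: alpha = 0.05. reject H0.

H = 6.1914, df = 2, p = 0.045244, reject H0.


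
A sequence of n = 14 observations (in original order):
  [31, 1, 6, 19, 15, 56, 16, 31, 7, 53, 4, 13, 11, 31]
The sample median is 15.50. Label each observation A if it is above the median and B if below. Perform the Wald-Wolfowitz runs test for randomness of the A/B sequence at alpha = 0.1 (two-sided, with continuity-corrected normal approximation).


Step 1: Compute median = 15.50; label A = above, B = below.
Labels in order: ABBABAAABABBBA  (n_A = 7, n_B = 7)
Step 2: Count runs R = 9.
Step 3: Under H0 (random ordering), E[R] = 2*n_A*n_B/(n_A+n_B) + 1 = 2*7*7/14 + 1 = 8.0000.
        Var[R] = 2*n_A*n_B*(2*n_A*n_B - n_A - n_B) / ((n_A+n_B)^2 * (n_A+n_B-1)) = 8232/2548 = 3.2308.
        SD[R] = 1.7974.
Step 4: Continuity-corrected z = (R - 0.5 - E[R]) / SD[R] = (9 - 0.5 - 8.0000) / 1.7974 = 0.2782.
Step 5: Two-sided p-value via normal approximation = 2*(1 - Phi(|z|)) = 0.780879.
Step 6: alpha = 0.1. fail to reject H0.

R = 9, z = 0.2782, p = 0.780879, fail to reject H0.


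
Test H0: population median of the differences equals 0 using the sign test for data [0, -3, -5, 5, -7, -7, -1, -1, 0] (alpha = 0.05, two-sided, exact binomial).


Step 1: Discard zero differences. Original n = 9; n_eff = number of nonzero differences = 7.
Nonzero differences (with sign): -3, -5, +5, -7, -7, -1, -1
Step 2: Count signs: positive = 1, negative = 6.
Step 3: Under H0: P(positive) = 0.5, so the number of positives S ~ Bin(7, 0.5).
Step 4: Two-sided exact p-value = sum of Bin(7,0.5) probabilities at or below the observed probability = 0.125000.
Step 5: alpha = 0.05. fail to reject H0.

n_eff = 7, pos = 1, neg = 6, p = 0.125000, fail to reject H0.


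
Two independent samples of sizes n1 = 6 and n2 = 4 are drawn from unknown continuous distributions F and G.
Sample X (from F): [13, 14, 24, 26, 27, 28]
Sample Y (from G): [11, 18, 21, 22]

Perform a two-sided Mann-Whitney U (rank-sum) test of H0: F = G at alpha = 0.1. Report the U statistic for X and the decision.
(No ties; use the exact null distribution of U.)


Step 1: Combine and sort all 10 observations; assign midranks.
sorted (value, group): (11,Y), (13,X), (14,X), (18,Y), (21,Y), (22,Y), (24,X), (26,X), (27,X), (28,X)
ranks: 11->1, 13->2, 14->3, 18->4, 21->5, 22->6, 24->7, 26->8, 27->9, 28->10
Step 2: Rank sum for X: R1 = 2 + 3 + 7 + 8 + 9 + 10 = 39.
Step 3: U_X = R1 - n1(n1+1)/2 = 39 - 6*7/2 = 39 - 21 = 18.
       U_Y = n1*n2 - U_X = 24 - 18 = 6.
Step 4: No ties, so the exact null distribution of U (based on enumerating the C(10,6) = 210 equally likely rank assignments) gives the two-sided p-value.
Step 5: p-value = 0.257143; compare to alpha = 0.1. fail to reject H0.

U_X = 18, p = 0.257143, fail to reject H0 at alpha = 0.1.


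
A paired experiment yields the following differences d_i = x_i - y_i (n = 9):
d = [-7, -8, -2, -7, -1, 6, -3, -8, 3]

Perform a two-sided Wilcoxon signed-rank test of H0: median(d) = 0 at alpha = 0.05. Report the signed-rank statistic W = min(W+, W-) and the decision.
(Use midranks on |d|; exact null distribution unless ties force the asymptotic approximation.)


Step 1: Drop any zero differences (none here) and take |d_i|.
|d| = [7, 8, 2, 7, 1, 6, 3, 8, 3]
Step 2: Midrank |d_i| (ties get averaged ranks).
ranks: |7|->6.5, |8|->8.5, |2|->2, |7|->6.5, |1|->1, |6|->5, |3|->3.5, |8|->8.5, |3|->3.5
Step 3: Attach original signs; sum ranks with positive sign and with negative sign.
W+ = 5 + 3.5 = 8.5
W- = 6.5 + 8.5 + 2 + 6.5 + 1 + 3.5 + 8.5 = 36.5
(Check: W+ + W- = 45 should equal n(n+1)/2 = 45.)
Step 4: Test statistic W = min(W+, W-) = 8.5.
Step 5: Ties in |d|, so use the tie-corrected normal approximation.
        E[W] = n(n+1)/4 = 9*10/4 = 22.5.
        Tie groups: |d|=3 (t=2), |d|=7 (t=2), |d|=8 (t=2); sum(t^3 - t) = 18.
        Var[W] = n(n+1)(2n+1)/24 - sum(t^3-t)/48 = 1710/24 - 18/48 = 70.875.
        z = (W - E[W]) / sqrt(Var[W]) = (8.5 - 22.5) / 8.4187 = -1.6630.
        Two-sided p = 2*Phi(z) = 0.096321.
Step 6: alpha = 0.05. fail to reject H0.

W+ = 8.5, W- = 36.5, W = min = 8.5, p = 0.096321, fail to reject H0.


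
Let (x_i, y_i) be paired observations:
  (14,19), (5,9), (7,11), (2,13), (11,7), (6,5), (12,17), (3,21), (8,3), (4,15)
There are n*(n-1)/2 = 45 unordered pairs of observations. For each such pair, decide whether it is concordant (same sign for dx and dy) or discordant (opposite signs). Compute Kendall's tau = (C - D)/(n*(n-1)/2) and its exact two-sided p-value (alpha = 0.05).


Step 1: Enumerate the 45 unordered pairs (i,j) with i<j and classify each by sign(x_j-x_i) * sign(y_j-y_i).
  (1,2):dx=-9,dy=-10->C; (1,3):dx=-7,dy=-8->C; (1,4):dx=-12,dy=-6->C; (1,5):dx=-3,dy=-12->C
  (1,6):dx=-8,dy=-14->C; (1,7):dx=-2,dy=-2->C; (1,8):dx=-11,dy=+2->D; (1,9):dx=-6,dy=-16->C
  (1,10):dx=-10,dy=-4->C; (2,3):dx=+2,dy=+2->C; (2,4):dx=-3,dy=+4->D; (2,5):dx=+6,dy=-2->D
  (2,6):dx=+1,dy=-4->D; (2,7):dx=+7,dy=+8->C; (2,8):dx=-2,dy=+12->D; (2,9):dx=+3,dy=-6->D
  (2,10):dx=-1,dy=+6->D; (3,4):dx=-5,dy=+2->D; (3,5):dx=+4,dy=-4->D; (3,6):dx=-1,dy=-6->C
  (3,7):dx=+5,dy=+6->C; (3,8):dx=-4,dy=+10->D; (3,9):dx=+1,dy=-8->D; (3,10):dx=-3,dy=+4->D
  (4,5):dx=+9,dy=-6->D; (4,6):dx=+4,dy=-8->D; (4,7):dx=+10,dy=+4->C; (4,8):dx=+1,dy=+8->C
  (4,9):dx=+6,dy=-10->D; (4,10):dx=+2,dy=+2->C; (5,6):dx=-5,dy=-2->C; (5,7):dx=+1,dy=+10->C
  (5,8):dx=-8,dy=+14->D; (5,9):dx=-3,dy=-4->C; (5,10):dx=-7,dy=+8->D; (6,7):dx=+6,dy=+12->C
  (6,8):dx=-3,dy=+16->D; (6,9):dx=+2,dy=-2->D; (6,10):dx=-2,dy=+10->D; (7,8):dx=-9,dy=+4->D
  (7,9):dx=-4,dy=-14->C; (7,10):dx=-8,dy=-2->C; (8,9):dx=+5,dy=-18->D; (8,10):dx=+1,dy=-6->D
  (9,10):dx=-4,dy=+12->D
Step 2: C = 21, D = 24, total pairs = 45.
Step 3: tau = (C - D)/(n(n-1)/2) = (21 - 24)/45 = -0.066667.
Step 4: Exact two-sided p-value (enumerate n! = 3628800 permutations of y under H0): p = 0.861801.
Step 5: alpha = 0.05. fail to reject H0.

tau_b = -0.0667 (C=21, D=24), p = 0.861801, fail to reject H0.


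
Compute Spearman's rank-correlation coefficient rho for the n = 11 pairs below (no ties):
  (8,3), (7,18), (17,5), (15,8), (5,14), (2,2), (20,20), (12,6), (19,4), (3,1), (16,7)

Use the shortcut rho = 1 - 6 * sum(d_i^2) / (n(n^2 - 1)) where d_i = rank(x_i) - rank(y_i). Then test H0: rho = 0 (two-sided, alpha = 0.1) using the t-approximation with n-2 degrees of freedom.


Step 1: Rank x and y separately (midranks; no ties here).
rank(x): 8->5, 7->4, 17->9, 15->7, 5->3, 2->1, 20->11, 12->6, 19->10, 3->2, 16->8
rank(y): 3->3, 18->10, 5->5, 8->8, 14->9, 2->2, 20->11, 6->6, 4->4, 1->1, 7->7
Step 2: d_i = R_x(i) - R_y(i); compute d_i^2.
  (5-3)^2=4, (4-10)^2=36, (9-5)^2=16, (7-8)^2=1, (3-9)^2=36, (1-2)^2=1, (11-11)^2=0, (6-6)^2=0, (10-4)^2=36, (2-1)^2=1, (8-7)^2=1
sum(d^2) = 132.
Step 3: rho = 1 - 6*132 / (11*(11^2 - 1)) = 1 - 792/1320 = 0.400000.
Step 4: Under H0, t = rho * sqrt((n-2)/(1-rho^2)) = 1.3093 ~ t(9).
Step 5: Two-sided p-value from the t-distribution with 9 df = 0.222868.
Step 6: alpha = 0.1. fail to reject H0.

rho = 0.4000, p = 0.222868, fail to reject H0 at alpha = 0.1.


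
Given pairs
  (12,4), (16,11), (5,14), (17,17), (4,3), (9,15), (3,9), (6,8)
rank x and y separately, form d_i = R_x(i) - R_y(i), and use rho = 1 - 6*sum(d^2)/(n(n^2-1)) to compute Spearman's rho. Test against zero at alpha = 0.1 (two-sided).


Step 1: Rank x and y separately (midranks; no ties here).
rank(x): 12->6, 16->7, 5->3, 17->8, 4->2, 9->5, 3->1, 6->4
rank(y): 4->2, 11->5, 14->6, 17->8, 3->1, 15->7, 9->4, 8->3
Step 2: d_i = R_x(i) - R_y(i); compute d_i^2.
  (6-2)^2=16, (7-5)^2=4, (3-6)^2=9, (8-8)^2=0, (2-1)^2=1, (5-7)^2=4, (1-4)^2=9, (4-3)^2=1
sum(d^2) = 44.
Step 3: rho = 1 - 6*44 / (8*(8^2 - 1)) = 1 - 264/504 = 0.476190.
Step 4: Under H0, t = rho * sqrt((n-2)/(1-rho^2)) = 1.3265 ~ t(6).
Step 5: Two-sided p-value from the t-distribution with 6 df = 0.232936.
Step 6: alpha = 0.1. fail to reject H0.

rho = 0.4762, p = 0.232936, fail to reject H0 at alpha = 0.1.


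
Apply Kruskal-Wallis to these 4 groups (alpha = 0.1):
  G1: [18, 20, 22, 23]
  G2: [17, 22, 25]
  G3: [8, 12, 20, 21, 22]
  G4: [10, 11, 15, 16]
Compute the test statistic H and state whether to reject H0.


Step 1: Combine all N = 16 observations and assign midranks.
sorted (value, group, rank): (8,G3,1), (10,G4,2), (11,G4,3), (12,G3,4), (15,G4,5), (16,G4,6), (17,G2,7), (18,G1,8), (20,G1,9.5), (20,G3,9.5), (21,G3,11), (22,G1,13), (22,G2,13), (22,G3,13), (23,G1,15), (25,G2,16)
Step 2: Sum ranks within each group.
R_1 = 45.5 (n_1 = 4)
R_2 = 36 (n_2 = 3)
R_3 = 38.5 (n_3 = 5)
R_4 = 16 (n_4 = 4)
Step 3: H = 12/(N(N+1)) * sum(R_i^2/n_i) - 3(N+1)
     = 12/(16*17) * (45.5^2/4 + 36^2/3 + 38.5^2/5 + 16^2/4) - 3*17
     = 0.044118 * 1310.01 - 51
     = 6.794669.
Step 4: Ties present; correction factor C = 1 - 30/(16^3 - 16) = 0.992647. Corrected H = 6.794669 / 0.992647 = 6.845000.
Step 5: Under H0, H ~ chi^2(3); p-value = 0.077006.
Step 6: alpha = 0.1. reject H0.

H = 6.8450, df = 3, p = 0.077006, reject H0.


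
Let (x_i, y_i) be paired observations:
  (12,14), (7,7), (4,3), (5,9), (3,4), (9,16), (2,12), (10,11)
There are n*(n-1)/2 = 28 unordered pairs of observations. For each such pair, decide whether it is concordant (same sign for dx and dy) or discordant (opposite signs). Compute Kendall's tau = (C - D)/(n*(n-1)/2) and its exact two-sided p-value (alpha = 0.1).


Step 1: Enumerate the 28 unordered pairs (i,j) with i<j and classify each by sign(x_j-x_i) * sign(y_j-y_i).
  (1,2):dx=-5,dy=-7->C; (1,3):dx=-8,dy=-11->C; (1,4):dx=-7,dy=-5->C; (1,5):dx=-9,dy=-10->C
  (1,6):dx=-3,dy=+2->D; (1,7):dx=-10,dy=-2->C; (1,8):dx=-2,dy=-3->C; (2,3):dx=-3,dy=-4->C
  (2,4):dx=-2,dy=+2->D; (2,5):dx=-4,dy=-3->C; (2,6):dx=+2,dy=+9->C; (2,7):dx=-5,dy=+5->D
  (2,8):dx=+3,dy=+4->C; (3,4):dx=+1,dy=+6->C; (3,5):dx=-1,dy=+1->D; (3,6):dx=+5,dy=+13->C
  (3,7):dx=-2,dy=+9->D; (3,8):dx=+6,dy=+8->C; (4,5):dx=-2,dy=-5->C; (4,6):dx=+4,dy=+7->C
  (4,7):dx=-3,dy=+3->D; (4,8):dx=+5,dy=+2->C; (5,6):dx=+6,dy=+12->C; (5,7):dx=-1,dy=+8->D
  (5,8):dx=+7,dy=+7->C; (6,7):dx=-7,dy=-4->C; (6,8):dx=+1,dy=-5->D; (7,8):dx=+8,dy=-1->D
Step 2: C = 19, D = 9, total pairs = 28.
Step 3: tau = (C - D)/(n(n-1)/2) = (19 - 9)/28 = 0.357143.
Step 4: Exact two-sided p-value (enumerate n! = 40320 permutations of y under H0): p = 0.275099.
Step 5: alpha = 0.1. fail to reject H0.

tau_b = 0.3571 (C=19, D=9), p = 0.275099, fail to reject H0.


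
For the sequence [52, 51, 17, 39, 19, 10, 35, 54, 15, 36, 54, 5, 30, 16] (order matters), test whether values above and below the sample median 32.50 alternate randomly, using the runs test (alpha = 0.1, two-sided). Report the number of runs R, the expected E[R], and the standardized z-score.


Step 1: Compute median = 32.50; label A = above, B = below.
Labels in order: AABABBAABAABBB  (n_A = 7, n_B = 7)
Step 2: Count runs R = 8.
Step 3: Under H0 (random ordering), E[R] = 2*n_A*n_B/(n_A+n_B) + 1 = 2*7*7/14 + 1 = 8.0000.
        Var[R] = 2*n_A*n_B*(2*n_A*n_B - n_A - n_B) / ((n_A+n_B)^2 * (n_A+n_B-1)) = 8232/2548 = 3.2308.
        SD[R] = 1.7974.
Step 4: R = E[R], so z = 0 with no continuity correction.
Step 5: Two-sided p-value via normal approximation = 2*(1 - Phi(|z|)) = 1.000000.
Step 6: alpha = 0.1. fail to reject H0.

R = 8, z = 0.0000, p = 1.000000, fail to reject H0.


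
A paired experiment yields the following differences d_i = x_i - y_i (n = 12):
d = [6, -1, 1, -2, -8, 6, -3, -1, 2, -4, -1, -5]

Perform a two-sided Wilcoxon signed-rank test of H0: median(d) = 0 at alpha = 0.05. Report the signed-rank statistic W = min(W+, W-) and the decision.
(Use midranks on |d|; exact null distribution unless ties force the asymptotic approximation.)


Step 1: Drop any zero differences (none here) and take |d_i|.
|d| = [6, 1, 1, 2, 8, 6, 3, 1, 2, 4, 1, 5]
Step 2: Midrank |d_i| (ties get averaged ranks).
ranks: |6|->10.5, |1|->2.5, |1|->2.5, |2|->5.5, |8|->12, |6|->10.5, |3|->7, |1|->2.5, |2|->5.5, |4|->8, |1|->2.5, |5|->9
Step 3: Attach original signs; sum ranks with positive sign and with negative sign.
W+ = 10.5 + 2.5 + 10.5 + 5.5 = 29
W- = 2.5 + 5.5 + 12 + 7 + 2.5 + 8 + 2.5 + 9 = 49
(Check: W+ + W- = 78 should equal n(n+1)/2 = 78.)
Step 4: Test statistic W = min(W+, W-) = 29.
Step 5: Ties in |d|, so use the tie-corrected normal approximation.
        E[W] = n(n+1)/4 = 12*13/4 = 39.
        Tie groups: |d|=1 (t=4), |d|=2 (t=2), |d|=6 (t=2); sum(t^3 - t) = 72.
        Var[W] = n(n+1)(2n+1)/24 - sum(t^3-t)/48 = 3900/24 - 72/48 = 161.
        z = (W - E[W]) / sqrt(Var[W]) = (29 - 39) / 12.6886 = -0.7881.
        Two-sided p = 2*Phi(z) = 0.430632.
Step 6: alpha = 0.05. fail to reject H0.

W+ = 29, W- = 49, W = min = 29, p = 0.430632, fail to reject H0.


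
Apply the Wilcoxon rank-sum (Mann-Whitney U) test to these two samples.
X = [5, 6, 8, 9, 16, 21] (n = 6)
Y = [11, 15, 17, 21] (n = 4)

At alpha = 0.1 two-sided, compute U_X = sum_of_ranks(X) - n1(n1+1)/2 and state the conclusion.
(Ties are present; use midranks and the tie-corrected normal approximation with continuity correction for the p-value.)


Step 1: Combine and sort all 10 observations; assign midranks.
sorted (value, group): (5,X), (6,X), (8,X), (9,X), (11,Y), (15,Y), (16,X), (17,Y), (21,X), (21,Y)
ranks: 5->1, 6->2, 8->3, 9->4, 11->5, 15->6, 16->7, 17->8, 21->9.5, 21->9.5
Step 2: Rank sum for X: R1 = 1 + 2 + 3 + 4 + 7 + 9.5 = 26.5.
Step 3: U_X = R1 - n1(n1+1)/2 = 26.5 - 6*7/2 = 26.5 - 21 = 5.5.
       U_Y = n1*n2 - U_X = 24 - 5.5 = 18.5.
Step 4: Ties are present, so use the tie-corrected normal approximation (with continuity correction) for the p-value.
Step 5: p-value = 0.199458; compare to alpha = 0.1. fail to reject H0.

U_X = 5.5, p = 0.199458, fail to reject H0 at alpha = 0.1.


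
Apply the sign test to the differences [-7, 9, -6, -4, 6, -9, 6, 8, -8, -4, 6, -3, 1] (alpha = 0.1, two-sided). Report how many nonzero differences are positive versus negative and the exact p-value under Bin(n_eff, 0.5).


Step 1: Discard zero differences. Original n = 13; n_eff = number of nonzero differences = 13.
Nonzero differences (with sign): -7, +9, -6, -4, +6, -9, +6, +8, -8, -4, +6, -3, +1
Step 2: Count signs: positive = 6, negative = 7.
Step 3: Under H0: P(positive) = 0.5, so the number of positives S ~ Bin(13, 0.5).
Step 4: Two-sided exact p-value = sum of Bin(13,0.5) probabilities at or below the observed probability = 1.000000.
Step 5: alpha = 0.1. fail to reject H0.

n_eff = 13, pos = 6, neg = 7, p = 1.000000, fail to reject H0.


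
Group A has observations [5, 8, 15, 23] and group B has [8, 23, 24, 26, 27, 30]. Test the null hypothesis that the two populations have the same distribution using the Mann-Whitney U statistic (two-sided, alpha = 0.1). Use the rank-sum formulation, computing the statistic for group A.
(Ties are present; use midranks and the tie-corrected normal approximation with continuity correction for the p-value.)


Step 1: Combine and sort all 10 observations; assign midranks.
sorted (value, group): (5,X), (8,X), (8,Y), (15,X), (23,X), (23,Y), (24,Y), (26,Y), (27,Y), (30,Y)
ranks: 5->1, 8->2.5, 8->2.5, 15->4, 23->5.5, 23->5.5, 24->7, 26->8, 27->9, 30->10
Step 2: Rank sum for X: R1 = 1 + 2.5 + 4 + 5.5 = 13.
Step 3: U_X = R1 - n1(n1+1)/2 = 13 - 4*5/2 = 13 - 10 = 3.
       U_Y = n1*n2 - U_X = 24 - 3 = 21.
Step 4: Ties are present, so use the tie-corrected normal approximation (with continuity correction) for the p-value.
Step 5: p-value = 0.068259; compare to alpha = 0.1. reject H0.

U_X = 3, p = 0.068259, reject H0 at alpha = 0.1.


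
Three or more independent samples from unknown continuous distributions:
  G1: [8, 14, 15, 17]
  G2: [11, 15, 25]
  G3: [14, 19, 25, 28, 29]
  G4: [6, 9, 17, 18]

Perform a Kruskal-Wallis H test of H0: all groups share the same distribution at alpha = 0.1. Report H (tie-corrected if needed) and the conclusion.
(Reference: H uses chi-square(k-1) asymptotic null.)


Step 1: Combine all N = 16 observations and assign midranks.
sorted (value, group, rank): (6,G4,1), (8,G1,2), (9,G4,3), (11,G2,4), (14,G1,5.5), (14,G3,5.5), (15,G1,7.5), (15,G2,7.5), (17,G1,9.5), (17,G4,9.5), (18,G4,11), (19,G3,12), (25,G2,13.5), (25,G3,13.5), (28,G3,15), (29,G3,16)
Step 2: Sum ranks within each group.
R_1 = 24.5 (n_1 = 4)
R_2 = 25 (n_2 = 3)
R_3 = 62 (n_3 = 5)
R_4 = 24.5 (n_4 = 4)
Step 3: H = 12/(N(N+1)) * sum(R_i^2/n_i) - 3(N+1)
     = 12/(16*17) * (24.5^2/4 + 25^2/3 + 62^2/5 + 24.5^2/4) - 3*17
     = 0.044118 * 1277.26 - 51
     = 5.349632.
Step 4: Ties present; correction factor C = 1 - 24/(16^3 - 16) = 0.994118. Corrected H = 5.349632 / 0.994118 = 5.381287.
Step 5: Under H0, H ~ chi^2(3); p-value = 0.145914.
Step 6: alpha = 0.1. fail to reject H0.

H = 5.3813, df = 3, p = 0.145914, fail to reject H0.


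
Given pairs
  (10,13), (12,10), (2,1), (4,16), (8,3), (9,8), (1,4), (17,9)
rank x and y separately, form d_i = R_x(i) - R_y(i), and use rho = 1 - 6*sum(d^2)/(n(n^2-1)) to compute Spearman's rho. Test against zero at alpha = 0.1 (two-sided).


Step 1: Rank x and y separately (midranks; no ties here).
rank(x): 10->6, 12->7, 2->2, 4->3, 8->4, 9->5, 1->1, 17->8
rank(y): 13->7, 10->6, 1->1, 16->8, 3->2, 8->4, 4->3, 9->5
Step 2: d_i = R_x(i) - R_y(i); compute d_i^2.
  (6-7)^2=1, (7-6)^2=1, (2-1)^2=1, (3-8)^2=25, (4-2)^2=4, (5-4)^2=1, (1-3)^2=4, (8-5)^2=9
sum(d^2) = 46.
Step 3: rho = 1 - 6*46 / (8*(8^2 - 1)) = 1 - 276/504 = 0.452381.
Step 4: Under H0, t = rho * sqrt((n-2)/(1-rho^2)) = 1.2425 ~ t(6).
Step 5: Two-sided p-value from the t-distribution with 6 df = 0.260405.
Step 6: alpha = 0.1. fail to reject H0.

rho = 0.4524, p = 0.260405, fail to reject H0 at alpha = 0.1.


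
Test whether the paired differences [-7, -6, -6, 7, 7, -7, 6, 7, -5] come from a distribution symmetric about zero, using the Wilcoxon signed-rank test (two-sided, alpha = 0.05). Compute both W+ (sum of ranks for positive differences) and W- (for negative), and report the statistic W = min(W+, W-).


Step 1: Drop any zero differences (none here) and take |d_i|.
|d| = [7, 6, 6, 7, 7, 7, 6, 7, 5]
Step 2: Midrank |d_i| (ties get averaged ranks).
ranks: |7|->7, |6|->3, |6|->3, |7|->7, |7|->7, |7|->7, |6|->3, |7|->7, |5|->1
Step 3: Attach original signs; sum ranks with positive sign and with negative sign.
W+ = 7 + 7 + 3 + 7 = 24
W- = 7 + 3 + 3 + 7 + 1 = 21
(Check: W+ + W- = 45 should equal n(n+1)/2 = 45.)
Step 4: Test statistic W = min(W+, W-) = 21.
Step 5: Ties in |d|, so use the tie-corrected normal approximation.
        E[W] = n(n+1)/4 = 9*10/4 = 22.5.
        Tie groups: |d|=6 (t=3), |d|=7 (t=5); sum(t^3 - t) = 144.
        Var[W] = n(n+1)(2n+1)/24 - sum(t^3-t)/48 = 1710/24 - 144/48 = 68.25.
        z = (W - E[W]) / sqrt(Var[W]) = (21 - 22.5) / 8.2614 = -0.1816.
        Two-sided p = 2*Phi(z) = 0.855922.
Step 6: alpha = 0.05. fail to reject H0.

W+ = 24, W- = 21, W = min = 21, p = 0.855922, fail to reject H0.


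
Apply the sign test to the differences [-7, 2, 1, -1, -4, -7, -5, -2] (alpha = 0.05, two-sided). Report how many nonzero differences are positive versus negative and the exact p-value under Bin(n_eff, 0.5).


Step 1: Discard zero differences. Original n = 8; n_eff = number of nonzero differences = 8.
Nonzero differences (with sign): -7, +2, +1, -1, -4, -7, -5, -2
Step 2: Count signs: positive = 2, negative = 6.
Step 3: Under H0: P(positive) = 0.5, so the number of positives S ~ Bin(8, 0.5).
Step 4: Two-sided exact p-value = sum of Bin(8,0.5) probabilities at or below the observed probability = 0.289062.
Step 5: alpha = 0.05. fail to reject H0.

n_eff = 8, pos = 2, neg = 6, p = 0.289062, fail to reject H0.


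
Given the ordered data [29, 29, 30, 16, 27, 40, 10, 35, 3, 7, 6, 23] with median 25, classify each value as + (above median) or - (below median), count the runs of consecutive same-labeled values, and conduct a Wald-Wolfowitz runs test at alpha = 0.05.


Step 1: Compute median = 25; label A = above, B = below.
Labels in order: AAABAABABBBB  (n_A = 6, n_B = 6)
Step 2: Count runs R = 6.
Step 3: Under H0 (random ordering), E[R] = 2*n_A*n_B/(n_A+n_B) + 1 = 2*6*6/12 + 1 = 7.0000.
        Var[R] = 2*n_A*n_B*(2*n_A*n_B - n_A - n_B) / ((n_A+n_B)^2 * (n_A+n_B-1)) = 4320/1584 = 2.7273.
        SD[R] = 1.6514.
Step 4: Continuity-corrected z = (R + 0.5 - E[R]) / SD[R] = (6 + 0.5 - 7.0000) / 1.6514 = -0.3028.
Step 5: Two-sided p-value via normal approximation = 2*(1 - Phi(|z|)) = 0.762069.
Step 6: alpha = 0.05. fail to reject H0.

R = 6, z = -0.3028, p = 0.762069, fail to reject H0.


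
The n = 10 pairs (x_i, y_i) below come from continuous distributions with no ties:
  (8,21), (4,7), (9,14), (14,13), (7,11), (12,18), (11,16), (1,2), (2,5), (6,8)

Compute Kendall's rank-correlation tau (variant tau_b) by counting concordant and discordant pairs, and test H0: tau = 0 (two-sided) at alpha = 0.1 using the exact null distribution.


Step 1: Enumerate the 45 unordered pairs (i,j) with i<j and classify each by sign(x_j-x_i) * sign(y_j-y_i).
  (1,2):dx=-4,dy=-14->C; (1,3):dx=+1,dy=-7->D; (1,4):dx=+6,dy=-8->D; (1,5):dx=-1,dy=-10->C
  (1,6):dx=+4,dy=-3->D; (1,7):dx=+3,dy=-5->D; (1,8):dx=-7,dy=-19->C; (1,9):dx=-6,dy=-16->C
  (1,10):dx=-2,dy=-13->C; (2,3):dx=+5,dy=+7->C; (2,4):dx=+10,dy=+6->C; (2,5):dx=+3,dy=+4->C
  (2,6):dx=+8,dy=+11->C; (2,7):dx=+7,dy=+9->C; (2,8):dx=-3,dy=-5->C; (2,9):dx=-2,dy=-2->C
  (2,10):dx=+2,dy=+1->C; (3,4):dx=+5,dy=-1->D; (3,5):dx=-2,dy=-3->C; (3,6):dx=+3,dy=+4->C
  (3,7):dx=+2,dy=+2->C; (3,8):dx=-8,dy=-12->C; (3,9):dx=-7,dy=-9->C; (3,10):dx=-3,dy=-6->C
  (4,5):dx=-7,dy=-2->C; (4,6):dx=-2,dy=+5->D; (4,7):dx=-3,dy=+3->D; (4,8):dx=-13,dy=-11->C
  (4,9):dx=-12,dy=-8->C; (4,10):dx=-8,dy=-5->C; (5,6):dx=+5,dy=+7->C; (5,7):dx=+4,dy=+5->C
  (5,8):dx=-6,dy=-9->C; (5,9):dx=-5,dy=-6->C; (5,10):dx=-1,dy=-3->C; (6,7):dx=-1,dy=-2->C
  (6,8):dx=-11,dy=-16->C; (6,9):dx=-10,dy=-13->C; (6,10):dx=-6,dy=-10->C; (7,8):dx=-10,dy=-14->C
  (7,9):dx=-9,dy=-11->C; (7,10):dx=-5,dy=-8->C; (8,9):dx=+1,dy=+3->C; (8,10):dx=+5,dy=+6->C
  (9,10):dx=+4,dy=+3->C
Step 2: C = 38, D = 7, total pairs = 45.
Step 3: tau = (C - D)/(n(n-1)/2) = (38 - 7)/45 = 0.688889.
Step 4: Exact two-sided p-value (enumerate n! = 3628800 permutations of y under H0): p = 0.004687.
Step 5: alpha = 0.1. reject H0.

tau_b = 0.6889 (C=38, D=7), p = 0.004687, reject H0.


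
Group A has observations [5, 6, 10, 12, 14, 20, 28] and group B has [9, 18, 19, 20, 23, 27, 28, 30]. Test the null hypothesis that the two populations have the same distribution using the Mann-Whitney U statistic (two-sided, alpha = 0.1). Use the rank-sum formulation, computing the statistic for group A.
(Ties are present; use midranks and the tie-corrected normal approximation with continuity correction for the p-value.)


Step 1: Combine and sort all 15 observations; assign midranks.
sorted (value, group): (5,X), (6,X), (9,Y), (10,X), (12,X), (14,X), (18,Y), (19,Y), (20,X), (20,Y), (23,Y), (27,Y), (28,X), (28,Y), (30,Y)
ranks: 5->1, 6->2, 9->3, 10->4, 12->5, 14->6, 18->7, 19->8, 20->9.5, 20->9.5, 23->11, 27->12, 28->13.5, 28->13.5, 30->15
Step 2: Rank sum for X: R1 = 1 + 2 + 4 + 5 + 6 + 9.5 + 13.5 = 41.
Step 3: U_X = R1 - n1(n1+1)/2 = 41 - 7*8/2 = 41 - 28 = 13.
       U_Y = n1*n2 - U_X = 56 - 13 = 43.
Step 4: Ties are present, so use the tie-corrected normal approximation (with continuity correction) for the p-value.
Step 5: p-value = 0.092753; compare to alpha = 0.1. reject H0.

U_X = 13, p = 0.092753, reject H0 at alpha = 0.1.


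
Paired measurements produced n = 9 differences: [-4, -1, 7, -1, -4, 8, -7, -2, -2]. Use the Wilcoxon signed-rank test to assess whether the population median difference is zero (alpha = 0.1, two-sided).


Step 1: Drop any zero differences (none here) and take |d_i|.
|d| = [4, 1, 7, 1, 4, 8, 7, 2, 2]
Step 2: Midrank |d_i| (ties get averaged ranks).
ranks: |4|->5.5, |1|->1.5, |7|->7.5, |1|->1.5, |4|->5.5, |8|->9, |7|->7.5, |2|->3.5, |2|->3.5
Step 3: Attach original signs; sum ranks with positive sign and with negative sign.
W+ = 7.5 + 9 = 16.5
W- = 5.5 + 1.5 + 1.5 + 5.5 + 7.5 + 3.5 + 3.5 = 28.5
(Check: W+ + W- = 45 should equal n(n+1)/2 = 45.)
Step 4: Test statistic W = min(W+, W-) = 16.5.
Step 5: Ties in |d|, so use the tie-corrected normal approximation.
        E[W] = n(n+1)/4 = 9*10/4 = 22.5.
        Tie groups: |d|=1 (t=2), |d|=2 (t=2), |d|=4 (t=2), |d|=7 (t=2); sum(t^3 - t) = 24.
        Var[W] = n(n+1)(2n+1)/24 - sum(t^3-t)/48 = 1710/24 - 24/48 = 70.75.
        z = (W - E[W]) / sqrt(Var[W]) = (16.5 - 22.5) / 8.4113 = -0.7133.
        Two-sided p = 2*Phi(z) = 0.475644.
Step 6: alpha = 0.1. fail to reject H0.

W+ = 16.5, W- = 28.5, W = min = 16.5, p = 0.475644, fail to reject H0.


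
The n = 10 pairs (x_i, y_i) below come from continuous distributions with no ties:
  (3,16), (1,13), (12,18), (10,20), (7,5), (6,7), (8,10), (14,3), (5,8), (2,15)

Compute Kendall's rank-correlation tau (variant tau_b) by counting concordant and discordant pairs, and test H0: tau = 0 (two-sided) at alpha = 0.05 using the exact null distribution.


Step 1: Enumerate the 45 unordered pairs (i,j) with i<j and classify each by sign(x_j-x_i) * sign(y_j-y_i).
  (1,2):dx=-2,dy=-3->C; (1,3):dx=+9,dy=+2->C; (1,4):dx=+7,dy=+4->C; (1,5):dx=+4,dy=-11->D
  (1,6):dx=+3,dy=-9->D; (1,7):dx=+5,dy=-6->D; (1,8):dx=+11,dy=-13->D; (1,9):dx=+2,dy=-8->D
  (1,10):dx=-1,dy=-1->C; (2,3):dx=+11,dy=+5->C; (2,4):dx=+9,dy=+7->C; (2,5):dx=+6,dy=-8->D
  (2,6):dx=+5,dy=-6->D; (2,7):dx=+7,dy=-3->D; (2,8):dx=+13,dy=-10->D; (2,9):dx=+4,dy=-5->D
  (2,10):dx=+1,dy=+2->C; (3,4):dx=-2,dy=+2->D; (3,5):dx=-5,dy=-13->C; (3,6):dx=-6,dy=-11->C
  (3,7):dx=-4,dy=-8->C; (3,8):dx=+2,dy=-15->D; (3,9):dx=-7,dy=-10->C; (3,10):dx=-10,dy=-3->C
  (4,5):dx=-3,dy=-15->C; (4,6):dx=-4,dy=-13->C; (4,7):dx=-2,dy=-10->C; (4,8):dx=+4,dy=-17->D
  (4,9):dx=-5,dy=-12->C; (4,10):dx=-8,dy=-5->C; (5,6):dx=-1,dy=+2->D; (5,7):dx=+1,dy=+5->C
  (5,8):dx=+7,dy=-2->D; (5,9):dx=-2,dy=+3->D; (5,10):dx=-5,dy=+10->D; (6,7):dx=+2,dy=+3->C
  (6,8):dx=+8,dy=-4->D; (6,9):dx=-1,dy=+1->D; (6,10):dx=-4,dy=+8->D; (7,8):dx=+6,dy=-7->D
  (7,9):dx=-3,dy=-2->C; (7,10):dx=-6,dy=+5->D; (8,9):dx=-9,dy=+5->D; (8,10):dx=-12,dy=+12->D
  (9,10):dx=-3,dy=+7->D
Step 2: C = 20, D = 25, total pairs = 45.
Step 3: tau = (C - D)/(n(n-1)/2) = (20 - 25)/45 = -0.111111.
Step 4: Exact two-sided p-value (enumerate n! = 3628800 permutations of y under H0): p = 0.727490.
Step 5: alpha = 0.05. fail to reject H0.

tau_b = -0.1111 (C=20, D=25), p = 0.727490, fail to reject H0.


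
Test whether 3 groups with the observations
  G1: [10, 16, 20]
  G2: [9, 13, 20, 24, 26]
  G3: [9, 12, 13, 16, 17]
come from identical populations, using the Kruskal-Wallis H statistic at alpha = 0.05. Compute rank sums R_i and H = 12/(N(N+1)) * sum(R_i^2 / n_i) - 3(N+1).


Step 1: Combine all N = 13 observations and assign midranks.
sorted (value, group, rank): (9,G2,1.5), (9,G3,1.5), (10,G1,3), (12,G3,4), (13,G2,5.5), (13,G3,5.5), (16,G1,7.5), (16,G3,7.5), (17,G3,9), (20,G1,10.5), (20,G2,10.5), (24,G2,12), (26,G2,13)
Step 2: Sum ranks within each group.
R_1 = 21 (n_1 = 3)
R_2 = 42.5 (n_2 = 5)
R_3 = 27.5 (n_3 = 5)
Step 3: H = 12/(N(N+1)) * sum(R_i^2/n_i) - 3(N+1)
     = 12/(13*14) * (21^2/3 + 42.5^2/5 + 27.5^2/5) - 3*14
     = 0.065934 * 659.5 - 42
     = 1.483516.
Step 4: Ties present; correction factor C = 1 - 24/(13^3 - 13) = 0.989011. Corrected H = 1.483516 / 0.989011 = 1.500000.
Step 5: Under H0, H ~ chi^2(2); p-value = 0.472367.
Step 6: alpha = 0.05. fail to reject H0.

H = 1.5000, df = 2, p = 0.472367, fail to reject H0.


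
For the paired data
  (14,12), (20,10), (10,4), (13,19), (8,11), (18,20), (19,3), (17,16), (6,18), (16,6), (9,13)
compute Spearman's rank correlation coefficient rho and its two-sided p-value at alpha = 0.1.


Step 1: Rank x and y separately (midranks; no ties here).
rank(x): 14->6, 20->11, 10->4, 13->5, 8->2, 18->9, 19->10, 17->8, 6->1, 16->7, 9->3
rank(y): 12->6, 10->4, 4->2, 19->10, 11->5, 20->11, 3->1, 16->8, 18->9, 6->3, 13->7
Step 2: d_i = R_x(i) - R_y(i); compute d_i^2.
  (6-6)^2=0, (11-4)^2=49, (4-2)^2=4, (5-10)^2=25, (2-5)^2=9, (9-11)^2=4, (10-1)^2=81, (8-8)^2=0, (1-9)^2=64, (7-3)^2=16, (3-7)^2=16
sum(d^2) = 268.
Step 3: rho = 1 - 6*268 / (11*(11^2 - 1)) = 1 - 1608/1320 = -0.218182.
Step 4: Under H0, t = rho * sqrt((n-2)/(1-rho^2)) = -0.6707 ~ t(9).
Step 5: Two-sided p-value from the t-distribution with 9 df = 0.519248.
Step 6: alpha = 0.1. fail to reject H0.

rho = -0.2182, p = 0.519248, fail to reject H0 at alpha = 0.1.


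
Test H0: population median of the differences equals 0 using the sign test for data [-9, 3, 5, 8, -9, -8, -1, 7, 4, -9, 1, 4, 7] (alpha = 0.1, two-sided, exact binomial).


Step 1: Discard zero differences. Original n = 13; n_eff = number of nonzero differences = 13.
Nonzero differences (with sign): -9, +3, +5, +8, -9, -8, -1, +7, +4, -9, +1, +4, +7
Step 2: Count signs: positive = 8, negative = 5.
Step 3: Under H0: P(positive) = 0.5, so the number of positives S ~ Bin(13, 0.5).
Step 4: Two-sided exact p-value = sum of Bin(13,0.5) probabilities at or below the observed probability = 0.581055.
Step 5: alpha = 0.1. fail to reject H0.

n_eff = 13, pos = 8, neg = 5, p = 0.581055, fail to reject H0.


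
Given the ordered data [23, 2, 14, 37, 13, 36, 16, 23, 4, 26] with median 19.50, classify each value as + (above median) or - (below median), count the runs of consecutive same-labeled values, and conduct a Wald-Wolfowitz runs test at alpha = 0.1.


Step 1: Compute median = 19.50; label A = above, B = below.
Labels in order: ABBABABABA  (n_A = 5, n_B = 5)
Step 2: Count runs R = 9.
Step 3: Under H0 (random ordering), E[R] = 2*n_A*n_B/(n_A+n_B) + 1 = 2*5*5/10 + 1 = 6.0000.
        Var[R] = 2*n_A*n_B*(2*n_A*n_B - n_A - n_B) / ((n_A+n_B)^2 * (n_A+n_B-1)) = 2000/900 = 2.2222.
        SD[R] = 1.4907.
Step 4: Continuity-corrected z = (R - 0.5 - E[R]) / SD[R] = (9 - 0.5 - 6.0000) / 1.4907 = 1.6771.
Step 5: Two-sided p-value via normal approximation = 2*(1 - Phi(|z|)) = 0.093533.
Step 6: alpha = 0.1. reject H0.

R = 9, z = 1.6771, p = 0.093533, reject H0.


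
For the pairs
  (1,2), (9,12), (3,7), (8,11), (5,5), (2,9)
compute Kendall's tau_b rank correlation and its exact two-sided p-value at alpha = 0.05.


Step 1: Enumerate the 15 unordered pairs (i,j) with i<j and classify each by sign(x_j-x_i) * sign(y_j-y_i).
  (1,2):dx=+8,dy=+10->C; (1,3):dx=+2,dy=+5->C; (1,4):dx=+7,dy=+9->C; (1,5):dx=+4,dy=+3->C
  (1,6):dx=+1,dy=+7->C; (2,3):dx=-6,dy=-5->C; (2,4):dx=-1,dy=-1->C; (2,5):dx=-4,dy=-7->C
  (2,6):dx=-7,dy=-3->C; (3,4):dx=+5,dy=+4->C; (3,5):dx=+2,dy=-2->D; (3,6):dx=-1,dy=+2->D
  (4,5):dx=-3,dy=-6->C; (4,6):dx=-6,dy=-2->C; (5,6):dx=-3,dy=+4->D
Step 2: C = 12, D = 3, total pairs = 15.
Step 3: tau = (C - D)/(n(n-1)/2) = (12 - 3)/15 = 0.600000.
Step 4: Exact two-sided p-value (enumerate n! = 720 permutations of y under H0): p = 0.136111.
Step 5: alpha = 0.05. fail to reject H0.

tau_b = 0.6000 (C=12, D=3), p = 0.136111, fail to reject H0.


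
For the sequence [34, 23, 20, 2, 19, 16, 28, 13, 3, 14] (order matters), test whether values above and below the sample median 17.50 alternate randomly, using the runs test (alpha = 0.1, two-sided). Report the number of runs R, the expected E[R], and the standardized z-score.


Step 1: Compute median = 17.50; label A = above, B = below.
Labels in order: AAABABABBB  (n_A = 5, n_B = 5)
Step 2: Count runs R = 6.
Step 3: Under H0 (random ordering), E[R] = 2*n_A*n_B/(n_A+n_B) + 1 = 2*5*5/10 + 1 = 6.0000.
        Var[R] = 2*n_A*n_B*(2*n_A*n_B - n_A - n_B) / ((n_A+n_B)^2 * (n_A+n_B-1)) = 2000/900 = 2.2222.
        SD[R] = 1.4907.
Step 4: R = E[R], so z = 0 with no continuity correction.
Step 5: Two-sided p-value via normal approximation = 2*(1 - Phi(|z|)) = 1.000000.
Step 6: alpha = 0.1. fail to reject H0.

R = 6, z = 0.0000, p = 1.000000, fail to reject H0.


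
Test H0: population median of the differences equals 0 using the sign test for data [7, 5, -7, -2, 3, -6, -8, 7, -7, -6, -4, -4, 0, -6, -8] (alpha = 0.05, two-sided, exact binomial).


Step 1: Discard zero differences. Original n = 15; n_eff = number of nonzero differences = 14.
Nonzero differences (with sign): +7, +5, -7, -2, +3, -6, -8, +7, -7, -6, -4, -4, -6, -8
Step 2: Count signs: positive = 4, negative = 10.
Step 3: Under H0: P(positive) = 0.5, so the number of positives S ~ Bin(14, 0.5).
Step 4: Two-sided exact p-value = sum of Bin(14,0.5) probabilities at or below the observed probability = 0.179565.
Step 5: alpha = 0.05. fail to reject H0.

n_eff = 14, pos = 4, neg = 10, p = 0.179565, fail to reject H0.


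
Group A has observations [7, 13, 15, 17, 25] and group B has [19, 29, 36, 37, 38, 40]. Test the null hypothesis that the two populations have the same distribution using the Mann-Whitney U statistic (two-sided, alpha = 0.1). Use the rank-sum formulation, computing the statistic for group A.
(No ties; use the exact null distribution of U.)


Step 1: Combine and sort all 11 observations; assign midranks.
sorted (value, group): (7,X), (13,X), (15,X), (17,X), (19,Y), (25,X), (29,Y), (36,Y), (37,Y), (38,Y), (40,Y)
ranks: 7->1, 13->2, 15->3, 17->4, 19->5, 25->6, 29->7, 36->8, 37->9, 38->10, 40->11
Step 2: Rank sum for X: R1 = 1 + 2 + 3 + 4 + 6 = 16.
Step 3: U_X = R1 - n1(n1+1)/2 = 16 - 5*6/2 = 16 - 15 = 1.
       U_Y = n1*n2 - U_X = 30 - 1 = 29.
Step 4: No ties, so the exact null distribution of U (based on enumerating the C(11,5) = 462 equally likely rank assignments) gives the two-sided p-value.
Step 5: p-value = 0.008658; compare to alpha = 0.1. reject H0.

U_X = 1, p = 0.008658, reject H0 at alpha = 0.1.


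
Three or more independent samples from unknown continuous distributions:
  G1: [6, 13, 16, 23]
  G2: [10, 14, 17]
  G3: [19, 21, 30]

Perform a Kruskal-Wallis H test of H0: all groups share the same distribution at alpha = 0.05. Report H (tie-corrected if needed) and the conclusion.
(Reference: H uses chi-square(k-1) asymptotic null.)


Step 1: Combine all N = 10 observations and assign midranks.
sorted (value, group, rank): (6,G1,1), (10,G2,2), (13,G1,3), (14,G2,4), (16,G1,5), (17,G2,6), (19,G3,7), (21,G3,8), (23,G1,9), (30,G3,10)
Step 2: Sum ranks within each group.
R_1 = 18 (n_1 = 4)
R_2 = 12 (n_2 = 3)
R_3 = 25 (n_3 = 3)
Step 3: H = 12/(N(N+1)) * sum(R_i^2/n_i) - 3(N+1)
     = 12/(10*11) * (18^2/4 + 12^2/3 + 25^2/3) - 3*11
     = 0.109091 * 337.333 - 33
     = 3.800000.
Step 4: No ties, so H is used without correction.
Step 5: Under H0, H ~ chi^2(2); p-value = 0.149569.
Step 6: alpha = 0.05. fail to reject H0.

H = 3.8000, df = 2, p = 0.149569, fail to reject H0.


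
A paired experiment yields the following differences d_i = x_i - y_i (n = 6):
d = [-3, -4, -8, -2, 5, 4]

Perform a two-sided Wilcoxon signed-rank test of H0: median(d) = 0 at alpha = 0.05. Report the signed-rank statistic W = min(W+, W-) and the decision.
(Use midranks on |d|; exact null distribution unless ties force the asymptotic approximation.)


Step 1: Drop any zero differences (none here) and take |d_i|.
|d| = [3, 4, 8, 2, 5, 4]
Step 2: Midrank |d_i| (ties get averaged ranks).
ranks: |3|->2, |4|->3.5, |8|->6, |2|->1, |5|->5, |4|->3.5
Step 3: Attach original signs; sum ranks with positive sign and with negative sign.
W+ = 5 + 3.5 = 8.5
W- = 2 + 3.5 + 6 + 1 = 12.5
(Check: W+ + W- = 21 should equal n(n+1)/2 = 21.)
Step 4: Test statistic W = min(W+, W-) = 8.5.
Step 5: Ties in |d|, so use the tie-corrected normal approximation.
        E[W] = n(n+1)/4 = 6*7/4 = 10.5.
        Tie groups: |d|=4 (t=2); sum(t^3 - t) = 6.
        Var[W] = n(n+1)(2n+1)/24 - sum(t^3-t)/48 = 546/24 - 6/48 = 22.625.
        z = (W - E[W]) / sqrt(Var[W]) = (8.5 - 10.5) / 4.7566 = -0.4205.
        Two-sided p = 2*Phi(z) = 0.674142.
Step 6: alpha = 0.05. fail to reject H0.

W+ = 8.5, W- = 12.5, W = min = 8.5, p = 0.674142, fail to reject H0.
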